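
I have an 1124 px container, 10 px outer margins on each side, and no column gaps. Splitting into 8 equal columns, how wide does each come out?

138 px

Subtract both margins: 1124 − 2·10 = 1104 px.
8c = 1104 → c = 138 px.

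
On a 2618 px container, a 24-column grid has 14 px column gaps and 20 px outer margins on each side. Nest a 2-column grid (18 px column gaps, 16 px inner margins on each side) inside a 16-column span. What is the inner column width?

Outer content = 2618 − 2·20 = 2578 px.
2578 − 23·14 = 2256; ÷24 gives c = 94 px.
16-column span = 16·94 + 15·14 = 1714 px.
Inner content = 1714 − 2·16 = 1682 px.
1682 − 1·18 = 1664; ÷2 gives d = 832 px.

832 px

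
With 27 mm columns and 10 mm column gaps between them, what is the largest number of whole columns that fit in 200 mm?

5 columns: 5·27 + 4·10 = 175 mm ≤ 200.
6 columns: 212 mm > 200. So 5.

5 columns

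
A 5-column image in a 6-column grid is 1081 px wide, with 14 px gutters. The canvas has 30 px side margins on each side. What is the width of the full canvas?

1360 px

1081 − 4·14 = 1025; ÷5 gives c = 205 px.
Total width: 2·30 + 6·205 + 5·14 = 1360 px.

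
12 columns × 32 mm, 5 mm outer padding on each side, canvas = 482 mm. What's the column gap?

Subtract both margins: 482 − 2·5 = 472 mm.
Columns use 384 mm, leaving 88 mm across 11 column gaps = 8 mm each.

8 mm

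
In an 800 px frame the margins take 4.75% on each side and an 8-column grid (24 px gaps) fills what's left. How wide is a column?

69.5 px

Margins: 4.75% × 800 = 38 px each, so content = 800 − 76 = 724 px.
Subtracting 7 gaps of 24 leaves 556 for 8 columns, so c = 69.5 px.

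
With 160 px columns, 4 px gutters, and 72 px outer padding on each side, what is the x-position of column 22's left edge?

3516 px

Before column 22: the margin + 21 columns + 21 gutters.
Offset = 72 + 21·(160 + 4) = 72 + 3444 = 3516 px.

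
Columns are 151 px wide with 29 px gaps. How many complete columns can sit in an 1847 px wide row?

10 columns: 10·151 + 9·29 = 1771 px ≤ 1847.
11 columns: 1951 px > 1847. So 10.

10 columns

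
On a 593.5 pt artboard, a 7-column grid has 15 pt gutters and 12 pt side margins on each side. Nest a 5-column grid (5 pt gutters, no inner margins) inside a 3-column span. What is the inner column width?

Inside the margins: 593.5 − 24 = 569.5 pt.
7 columns + 6 gutters: 7c + 6·15 = 569.5.
7c = 569.5 − 90 = 479.5, so c = 68.5 pt.
3-column span = 3·68.5 + 2·15 = 235.5 pt.
235.5 − 4·5 = 215.5; ÷5 gives d = 43.1 pt.

43.1 pt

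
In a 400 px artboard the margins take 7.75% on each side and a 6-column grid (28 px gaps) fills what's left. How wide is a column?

33 px

Margins: 7.75% × 400 = 31 px each, so content = 400 − 62 = 338 px.
338 − 5·28 = 198; ÷6 gives c = 33 px.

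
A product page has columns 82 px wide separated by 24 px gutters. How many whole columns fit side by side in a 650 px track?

k columns need k·82 + (k−1)·24 = k·106 − 24.
k·106 − 24 ≤ 650 → k ≤ 674 / 106 ≈ 6.36, so k = 6.

6 columns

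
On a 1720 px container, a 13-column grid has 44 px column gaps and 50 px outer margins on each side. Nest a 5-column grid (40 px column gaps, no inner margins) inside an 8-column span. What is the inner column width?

164 px

Outer content = 1720 − 2·50 = 1620 px.
Subtracting 12 column gaps of 44 leaves 1092 for 13 columns, so c = 84 px.
Span of 8: 8·84 + 7·44 = 672 + 308 = 980 px.
5d + 4·40 = 980 → 5d = 820 → d = 164 px.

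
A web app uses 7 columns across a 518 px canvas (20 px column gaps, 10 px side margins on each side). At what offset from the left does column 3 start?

Take off 20 px of margins, leaving 498 px.
Subtracting 6 column gaps of 20 leaves 378 for 7 columns, so c = 54 px.
Each column+gutter stride is 74 px; 2 of them past the 10 px margin is 10 + 148 = 158 px.

158 px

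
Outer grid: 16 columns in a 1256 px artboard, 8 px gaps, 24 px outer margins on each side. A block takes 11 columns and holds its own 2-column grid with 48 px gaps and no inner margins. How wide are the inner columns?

390 px

Subtract both margins: 1256 − 2·24 = 1208 px.
16 columns + 15 gaps: 16c + 15·8 = 1208.
16c = 1208 − 120 = 1088, so c = 68 px.
11 columns plus 10 gaps: 748 + 80 = 828 px.
2d + 1·48 = 828 → 2d = 780 → d = 390 px.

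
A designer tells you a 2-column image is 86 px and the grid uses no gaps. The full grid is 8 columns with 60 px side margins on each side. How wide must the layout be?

With no gaps, each column is 86/2 = 43 px.
Layout = 2·60 + 8·43 = 120 + 344 = 464 px.

464 px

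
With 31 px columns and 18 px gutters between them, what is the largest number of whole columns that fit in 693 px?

14 columns: 14·31 + 13·18 = 668 px ≤ 693.
15 columns: 717 px > 693. So 14.

14 columns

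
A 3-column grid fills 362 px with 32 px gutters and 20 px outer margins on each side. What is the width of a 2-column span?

Content width = 362 − 2·20 = 322 px.
3 columns + 2 gutters: 3c + 2·32 = 322.
3c = 322 − 64 = 258, so c = 86 px.
Span of 2: 2·86 + 1·32 = 172 + 32 = 204 px.

204 px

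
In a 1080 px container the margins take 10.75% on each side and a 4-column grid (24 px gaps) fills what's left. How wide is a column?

Each margin = 10.75% of 1080 = 116.1 px; content = 1080 − 2·116.1 = 847.8 px.
Subtracting 3 gaps of 24 leaves 775.8 for 4 columns, so c = 193.95 px.

193.95 px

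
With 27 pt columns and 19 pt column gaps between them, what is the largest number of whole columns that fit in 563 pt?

k columns need k·27 + (k−1)·19 = k·46 − 19.
k·46 − 19 ≤ 563 → k ≤ 582 / 46 ≈ 12.65, so k = 12.

12 columns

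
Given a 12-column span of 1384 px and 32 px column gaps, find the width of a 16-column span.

1856 px

12 columns + 11 column gaps: 12c + 11·32 = 1384.
12c = 1384 − 352 = 1032, so c = 86 px.
16 columns plus 15 column gaps: 1376 + 480 = 1856 px.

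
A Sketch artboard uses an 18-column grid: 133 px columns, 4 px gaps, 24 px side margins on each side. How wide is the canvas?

Canvas = 2·24 + 18·133 + 17·4 = 48 + 2394 + 68 = 2510 px.

2510 px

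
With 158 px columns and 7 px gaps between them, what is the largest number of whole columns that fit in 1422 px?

8 columns: 8·158 + 7·7 = 1313 px ≤ 1422.
9 columns: 1478 px > 1422. So 8.

8 columns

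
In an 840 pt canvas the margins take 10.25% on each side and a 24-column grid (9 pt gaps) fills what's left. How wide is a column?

Each margin = 10.25% of 840 = 86.1 pt; content = 840 − 2·86.1 = 667.8 pt.
667.8 − 23·9 = 460.8; ÷24 gives c = 19.2 pt.

19.2 pt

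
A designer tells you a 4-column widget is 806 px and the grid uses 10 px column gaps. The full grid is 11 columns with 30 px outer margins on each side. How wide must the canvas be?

2294 px

4 columns + 3 column gaps: 4c + 3·10 = 806.
4c = 806 − 30 = 776, so c = 194 px.
Adding margins, columns and gutters: 60 + 2134 + 100 = 2294 px.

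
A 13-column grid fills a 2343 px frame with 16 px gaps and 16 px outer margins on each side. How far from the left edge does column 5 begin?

Inside the margins: 2343 − 32 = 2311 px.
13 columns + 12 gaps: 13c + 12·16 = 2311.
13c = 2311 − 192 = 2119, so c = 163 px.
Column 5 starts at margin + 4·(column + gutter) = 16 + 4·179 = 732 px.

732 px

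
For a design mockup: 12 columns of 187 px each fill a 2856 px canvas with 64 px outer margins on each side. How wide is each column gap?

44 px

Content width = 2856 − 2·64 = 2728 px.
12 columns take 12·187 = 2244 px; remaining 484 splits into 11 column gaps.
g = 484 / 11 = 44 px.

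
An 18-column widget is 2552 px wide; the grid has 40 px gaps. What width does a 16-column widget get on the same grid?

2264 px

18c + 17·40 = 2552 → 18c = 1872 → c = 104 px.
16 columns plus 15 gaps: 1664 + 600 = 2264 px.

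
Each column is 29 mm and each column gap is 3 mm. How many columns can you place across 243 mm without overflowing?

7 columns

k columns need k·29 + (k−1)·3 = k·32 − 3.
k·32 − 3 ≤ 243 → k ≤ 246 / 32 ≈ 7.69, so k = 7.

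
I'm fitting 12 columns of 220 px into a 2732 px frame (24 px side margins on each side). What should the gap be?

Content width = 2732 − 2·24 = 2684 px.
12·220 + 11g = 2684 → 11g = 44 → g = 4 px.

4 px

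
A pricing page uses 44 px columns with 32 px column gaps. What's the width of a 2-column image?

2 columns plus 1 column gap: 88 + 32 = 120 px.

120 px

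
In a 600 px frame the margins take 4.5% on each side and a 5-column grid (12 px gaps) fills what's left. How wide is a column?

99.6 px

Margins: 4.5% × 600 = 27 px each, so content = 600 − 54 = 546 px.
546 − 4·12 = 498; ÷5 gives c = 99.6 px.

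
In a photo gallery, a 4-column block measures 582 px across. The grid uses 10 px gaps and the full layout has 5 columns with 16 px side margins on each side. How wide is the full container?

762 px

582 − 3·10 = 552; ÷4 gives c = 138 px.
Total width: 2·16 + 5·138 + 4·10 = 762 px.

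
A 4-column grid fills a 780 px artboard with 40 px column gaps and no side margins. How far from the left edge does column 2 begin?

205 px

4c + 3·40 = 780 → 4c = 660 → c = 165 px.
No margin, so column 2 starts at 1·(column + gutter) = 1·205 = 205 px.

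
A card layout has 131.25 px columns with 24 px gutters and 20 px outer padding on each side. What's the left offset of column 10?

1417.25 px

Column 10 starts at margin + 9·(column + gutter) = 20 + 9·155.25 = 1417.25 px.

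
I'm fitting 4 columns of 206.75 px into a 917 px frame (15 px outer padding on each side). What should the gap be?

20 px

Subtract both margins: 917 − 2·15 = 887 px.
4·206.75 + 3g = 887 → 3g = 60 → g = 20 px.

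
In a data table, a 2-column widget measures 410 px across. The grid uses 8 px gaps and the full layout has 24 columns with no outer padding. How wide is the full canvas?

5008 px

2c + 1·8 = 410 → 2c = 402 → c = 201 px.
Summing: 4824 + 184 = 5008 px.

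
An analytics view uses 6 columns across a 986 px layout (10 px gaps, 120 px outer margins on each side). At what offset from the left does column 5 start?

624 px

Inside the margins: 986 − 240 = 746 px.
6c + 5·10 = 746 → 6c = 696 → c = 116 px.
Column 5 starts at margin + 4·(column + gutter) = 120 + 4·126 = 624 px.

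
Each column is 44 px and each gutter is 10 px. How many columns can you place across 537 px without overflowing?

10 columns

k columns need k·44 + (k−1)·10 = k·54 − 10.
k·54 − 10 ≤ 537 → k ≤ 547 / 54 ≈ 10.13, so k = 10.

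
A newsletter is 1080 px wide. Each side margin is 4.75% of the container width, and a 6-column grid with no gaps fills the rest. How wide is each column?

162.9 px

1080 × (1 − 2·4.75%) = 1080 × 90.5% = 977.4 px for the columns.
6c = 977.4 → c = 162.9 px.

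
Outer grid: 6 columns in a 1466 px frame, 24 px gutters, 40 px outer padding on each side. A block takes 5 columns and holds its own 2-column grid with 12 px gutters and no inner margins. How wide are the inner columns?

Take off 80 px of margins, leaving 1386 px.
6c + 5·24 = 1386 → 6c = 1266 → c = 211 px.
Span of 5: 5·211 + 4·24 = 1055 + 96 = 1151 px.
1151 − 1·12 = 1139; ÷2 gives d = 569.5 px.

569.5 px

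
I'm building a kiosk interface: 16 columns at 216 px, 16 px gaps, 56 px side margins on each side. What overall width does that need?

Container = 2·56 + 16·216 + 15·16 = 112 + 3456 + 240 = 3808 px.

3808 px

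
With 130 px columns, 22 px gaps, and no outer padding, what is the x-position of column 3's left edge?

304 px

Before column 3: 2 columns + 2 gaps.
Offset = 2·(130 + 22) = 2·152 = 304 px.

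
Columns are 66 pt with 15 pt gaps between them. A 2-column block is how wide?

Span of 2: 2·66 + 1·15 = 132 + 15 = 147 pt.

147 pt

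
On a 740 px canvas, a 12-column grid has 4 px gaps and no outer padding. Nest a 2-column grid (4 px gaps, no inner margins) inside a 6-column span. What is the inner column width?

12c + 11·4 = 740 → 12c = 696 → c = 58 px.
6 columns plus 5 gaps: 348 + 20 = 368 px.
2 columns + 1 gap: 2d + 1·4 = 368.
2d = 368 − 4 = 364, so d = 182 px.

182 px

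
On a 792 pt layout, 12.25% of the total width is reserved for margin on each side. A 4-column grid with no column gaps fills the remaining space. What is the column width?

149.49 pt

Margins: 12.25% × 792 = 97.02 pt each, so content = 792 − 194.04 = 597.96 pt.
With no column gaps, each column is 597.96/4 = 149.49 pt.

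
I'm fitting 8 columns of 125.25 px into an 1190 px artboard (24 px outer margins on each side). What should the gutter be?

20 px

Subtract both margins: 1190 − 2·24 = 1142 px.
8·125.25 + 7g = 1142 → 7g = 140 → g = 20 px.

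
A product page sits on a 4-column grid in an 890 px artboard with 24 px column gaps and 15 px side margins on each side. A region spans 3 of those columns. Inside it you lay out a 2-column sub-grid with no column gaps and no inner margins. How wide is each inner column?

319.5 px

Outer content = 890 − 2·15 = 860 px.
4c + 3·24 = 860 → 4c = 788 → c = 197 px.
Span of 3: 3·197 + 2·24 = 591 + 48 = 639 px.
639 / 2 = 319.5 px per column.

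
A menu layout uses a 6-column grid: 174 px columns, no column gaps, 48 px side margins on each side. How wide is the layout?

Layout = 2·48 + 6·174 = 96 + 1044 = 1140 px.

1140 px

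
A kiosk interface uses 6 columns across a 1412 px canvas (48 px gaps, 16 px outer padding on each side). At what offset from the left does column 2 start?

Inside the margins: 1412 − 32 = 1380 px.
6c + 5·48 = 1380 → 6c = 1140 → c = 190 px.
Before column 2: the margin + 1 column + 1 gap.
Offset = 16 + 1·(190 + 48) = 16 + 238 = 254 px.

254 px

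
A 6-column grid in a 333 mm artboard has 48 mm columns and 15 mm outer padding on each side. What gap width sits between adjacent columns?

Inside the margins: 333 − 30 = 303 mm.
6 columns take 6·48 = 288 mm; remaining 15 splits into 5 gaps.
g = 15 / 5 = 3 mm.

3 mm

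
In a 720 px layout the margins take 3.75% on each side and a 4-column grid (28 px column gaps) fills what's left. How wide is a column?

Each margin = 3.75% of 720 = 27 px; content = 720 − 2·27 = 666 px.
4 columns + 3 column gaps: 4c + 3·28 = 666.
4c = 666 − 84 = 582, so c = 145.5 px.

145.5 px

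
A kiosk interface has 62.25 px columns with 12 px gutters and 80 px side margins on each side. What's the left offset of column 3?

Before column 3: the margin + 2 columns + 2 gutters.
Offset = 80 + 2·(62.25 + 12) = 80 + 148.5 = 228.5 px.

228.5 px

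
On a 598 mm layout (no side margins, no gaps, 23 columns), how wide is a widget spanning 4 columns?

598 / 23 = 26 mm per column.
4-column span = 4·26 = 104 mm.

104 mm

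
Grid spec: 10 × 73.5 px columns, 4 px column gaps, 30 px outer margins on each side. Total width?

Container = 2·30 + 10·73.5 + 9·4 = 60 + 735 + 36 = 831 px.

831 px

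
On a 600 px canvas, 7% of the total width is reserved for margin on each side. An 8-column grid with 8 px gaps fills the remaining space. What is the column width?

57.5 px

600 × (1 − 2·7%) = 600 × 86% = 516 px for the columns.
8c + 7·8 = 516 → 8c = 460 → c = 57.5 px.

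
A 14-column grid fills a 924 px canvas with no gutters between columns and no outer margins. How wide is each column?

14c = 924 → c = 66 px.

66 px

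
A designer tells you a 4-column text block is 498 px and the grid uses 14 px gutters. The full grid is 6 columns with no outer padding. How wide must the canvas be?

498 − 3·14 = 456; ÷4 gives c = 114 px.
Canvas = 6·114 + 5·14 = 684 + 70 = 754 px.

754 px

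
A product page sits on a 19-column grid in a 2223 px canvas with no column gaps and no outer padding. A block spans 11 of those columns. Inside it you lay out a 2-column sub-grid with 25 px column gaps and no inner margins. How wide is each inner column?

19c = 2223 → c = 117 px.
11-column span = 11·117 = 1287 px.
Subtracting 1 column gap of 25 leaves 1262 for 2 columns, so d = 631 px.

631 px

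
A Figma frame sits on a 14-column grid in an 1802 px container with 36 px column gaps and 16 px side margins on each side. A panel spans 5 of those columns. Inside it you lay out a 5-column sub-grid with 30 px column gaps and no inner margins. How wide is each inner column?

Subtract both margins: 1802 − 2·16 = 1770 px.
Subtracting 13 column gaps of 36 leaves 1302 for 14 columns, so c = 93 px.
Span of 5: 5·93 + 4·36 = 465 + 144 = 609 px.
5 columns + 4 column gaps: 5d + 4·30 = 609.
5d = 609 − 120 = 489, so d = 97.8 px.

97.8 px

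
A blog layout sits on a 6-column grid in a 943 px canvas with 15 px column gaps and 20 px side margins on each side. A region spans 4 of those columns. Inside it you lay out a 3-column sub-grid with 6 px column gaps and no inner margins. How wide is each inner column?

195 px

Take off 40 px of margins, leaving 903 px.
6 columns + 5 column gaps: 6c + 5·15 = 903.
6c = 903 − 75 = 828, so c = 138 px.
4-column span = 4·138 + 3·15 = 597 px.
597 − 2·6 = 585; ÷3 gives d = 195 px.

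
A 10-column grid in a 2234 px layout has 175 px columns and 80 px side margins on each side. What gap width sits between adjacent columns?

36 px

Subtract both margins: 2234 − 2·80 = 2074 px.
Columns use 1750 px, leaving 324 px across 9 gaps = 36 px each.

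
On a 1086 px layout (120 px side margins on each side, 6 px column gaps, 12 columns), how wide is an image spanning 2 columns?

Take off 240 px of margins, leaving 846 px.
846 − 11·6 = 780; ÷12 gives c = 65 px.
2-column span = 2·65 + 1·6 = 136 px.

136 px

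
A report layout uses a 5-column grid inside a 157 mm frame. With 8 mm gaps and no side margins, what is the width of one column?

25 mm

5 columns + 4 gaps: 5c + 4·8 = 157.
5c = 157 − 32 = 125, so c = 25 mm.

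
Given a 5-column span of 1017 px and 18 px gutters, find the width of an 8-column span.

1638 px

5c + 4·18 = 1017 → 5c = 945 → c = 189 px.
8-column span = 8·189 + 7·18 = 1638 px.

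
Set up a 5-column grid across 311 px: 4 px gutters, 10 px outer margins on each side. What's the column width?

55 px

Take off 20 px of margins, leaving 291 px.
5 columns + 4 gutters: 5c + 4·4 = 291.
5c = 291 − 16 = 275, so c = 55 px.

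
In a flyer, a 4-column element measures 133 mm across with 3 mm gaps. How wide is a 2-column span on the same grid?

65 mm

Subtracting 3 gaps of 3 leaves 124 for 4 columns, so c = 31 mm.
Span of 2: 2·31 + 1·3 = 62 + 3 = 65 mm.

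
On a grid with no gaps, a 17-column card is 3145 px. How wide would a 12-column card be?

With no gaps, each column is 3145/17 = 185 px.
With no gaps, 12 columns span 12·185 = 2220 px.

2220 px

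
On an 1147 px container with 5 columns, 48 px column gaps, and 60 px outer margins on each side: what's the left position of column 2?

Subtract both margins: 1147 − 2·60 = 1027 px.
Subtracting 4 column gaps of 48 leaves 835 for 5 columns, so c = 167 px.
Column 2 starts at margin + 1·(column + gutter) = 60 + 1·215 = 275 px.

275 px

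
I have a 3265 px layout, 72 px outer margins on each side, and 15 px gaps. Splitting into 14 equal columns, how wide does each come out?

209 px

Content width = 3265 − 2·72 = 3121 px.
14 columns + 13 gaps: 14c + 13·15 = 3121.
14c = 3121 − 195 = 2926, so c = 209 px.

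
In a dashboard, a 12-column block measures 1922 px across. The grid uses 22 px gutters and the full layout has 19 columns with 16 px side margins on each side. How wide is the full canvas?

3088 px

1922 − 11·22 = 1680; ÷12 gives c = 140 px.
Adding margins, columns and gutters: 32 + 2660 + 396 = 3088 px.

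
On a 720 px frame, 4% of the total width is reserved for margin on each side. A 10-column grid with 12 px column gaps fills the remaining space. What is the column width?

55.44 px

Margins: 4% × 720 = 28.8 px each, so content = 720 − 57.6 = 662.4 px.
Subtracting 9 column gaps of 12 leaves 554.4 for 10 columns, so c = 55.44 px.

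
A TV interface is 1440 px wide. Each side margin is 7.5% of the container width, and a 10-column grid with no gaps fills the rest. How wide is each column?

1440 × (1 − 2·7.5%) = 1440 × 85% = 1224 px for the columns.
With no gaps, each column is 1224/10 = 122.4 px.

122.4 px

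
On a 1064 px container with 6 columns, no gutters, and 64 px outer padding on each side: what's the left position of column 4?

Inside the margins: 1064 − 128 = 936 px.
With no gutters, each column is 936/6 = 156 px.
Each column+gutter stride is 156 px; 3 of them past the 64 px margin is 64 + 468 = 532 px.

532 px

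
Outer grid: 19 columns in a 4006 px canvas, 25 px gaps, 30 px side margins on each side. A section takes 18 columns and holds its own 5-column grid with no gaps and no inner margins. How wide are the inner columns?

Outer content = 4006 − 2·30 = 3946 px.
19c + 18·25 = 3946 → 19c = 3496 → c = 184 px.
Span of 18: 18·184 + 17·25 = 3312 + 425 = 3737 px.
With no gaps, each column is 3737/5 = 747.4 px.

747.4 px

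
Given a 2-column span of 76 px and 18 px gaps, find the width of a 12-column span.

546 px

2c + 1·18 = 76 → 2c = 58 → c = 29 px.
12 columns plus 11 gaps: 348 + 198 = 546 px.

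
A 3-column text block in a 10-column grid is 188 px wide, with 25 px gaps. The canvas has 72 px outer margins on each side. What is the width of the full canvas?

829 px

3c + 2·25 = 188 → 3c = 138 → c = 46 px.
Adding margins, columns and gutters: 144 + 460 + 225 = 829 px.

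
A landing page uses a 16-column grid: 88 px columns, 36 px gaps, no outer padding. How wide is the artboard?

1948 px

Summing: 1408 + 540 = 1948 px.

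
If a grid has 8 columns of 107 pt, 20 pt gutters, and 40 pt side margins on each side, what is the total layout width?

1076 pt

Total width: 2·40 + 8·107 + 7·20 = 1076 pt.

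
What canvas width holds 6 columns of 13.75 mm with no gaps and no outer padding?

Total width: 6·13.75 = 82.5 mm.

82.5 mm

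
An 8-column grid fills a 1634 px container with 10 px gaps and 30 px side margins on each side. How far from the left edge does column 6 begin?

Subtract both margins: 1634 − 2·30 = 1574 px.
Subtracting 7 gaps of 10 leaves 1504 for 8 columns, so c = 188 px.
Column 6 starts at margin + 5·(column + gutter) = 30 + 5·198 = 1020 px.

1020 px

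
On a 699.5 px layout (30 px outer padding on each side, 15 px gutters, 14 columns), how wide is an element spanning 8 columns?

359 px

Content width = 699.5 − 2·30 = 639.5 px.
14c + 13·15 = 639.5 → 14c = 444.5 → c = 31.75 px.
8 columns plus 7 gutters: 254 + 105 = 359 px.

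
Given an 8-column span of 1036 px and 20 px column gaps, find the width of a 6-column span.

772 px

8c + 7·20 = 1036 → 8c = 896 → c = 112 px.
Span of 6: 6·112 + 5·20 = 672 + 100 = 772 px.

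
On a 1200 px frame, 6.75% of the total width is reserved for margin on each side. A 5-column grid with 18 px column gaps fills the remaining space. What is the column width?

Margins: 6.75% × 1200 = 81 px each, so content = 1200 − 162 = 1038 px.
5 columns + 4 column gaps: 5c + 4·18 = 1038.
5c = 1038 − 72 = 966, so c = 193.2 px.

193.2 px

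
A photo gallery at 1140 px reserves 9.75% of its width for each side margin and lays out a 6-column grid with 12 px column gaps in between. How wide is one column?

Each margin = 9.75% of 1140 = 111.15 px; content = 1140 − 2·111.15 = 917.7 px.
6 columns + 5 column gaps: 6c + 5·12 = 917.7.
6c = 917.7 − 60 = 857.7, so c = 142.95 px.

142.95 px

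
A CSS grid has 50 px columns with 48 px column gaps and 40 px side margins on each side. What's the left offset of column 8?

Before column 8: the margin + 7 columns + 7 column gaps.
Offset = 40 + 7·(50 + 48) = 40 + 686 = 726 px.

726 px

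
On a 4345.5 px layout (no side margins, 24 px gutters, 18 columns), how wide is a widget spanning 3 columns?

704.25 px

18c + 17·24 = 4345.5 → 18c = 3937.5 → c = 218.75 px.
Span of 3: 3·218.75 + 2·24 = 656.25 + 48 = 704.25 px.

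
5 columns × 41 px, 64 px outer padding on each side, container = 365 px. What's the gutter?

8 px

Take off 128 px of margins, leaving 237 px.
5·41 + 4g = 237 → 4g = 32 → g = 8 px.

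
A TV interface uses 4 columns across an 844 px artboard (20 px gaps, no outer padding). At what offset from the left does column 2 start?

216 px

844 − 3·20 = 784; ÷4 gives c = 196 px.
Each column+gutter stride is 216 px; with no margin, 1 of them is 216 px.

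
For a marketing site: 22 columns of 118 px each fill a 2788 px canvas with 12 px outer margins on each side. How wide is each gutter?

Subtract both margins: 2788 − 2·12 = 2764 px.
22 columns take 22·118 = 2596 px; remaining 168 splits into 21 gutters.
g = 168 / 21 = 8 px.

8 px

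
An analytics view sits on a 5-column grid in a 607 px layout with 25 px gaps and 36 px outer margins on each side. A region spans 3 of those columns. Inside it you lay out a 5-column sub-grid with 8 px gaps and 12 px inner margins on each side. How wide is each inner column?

Take off 72 px of margins, leaving 535 px.
5 columns + 4 gaps: 5c + 4·25 = 535.
5c = 535 − 100 = 435, so c = 87 px.
3 columns plus 2 gaps: 261 + 50 = 311 px.
Inner content = 311 − 2·12 = 287 px.
Subtracting 4 gaps of 8 leaves 255 for 5 columns, so d = 51 px.

51 px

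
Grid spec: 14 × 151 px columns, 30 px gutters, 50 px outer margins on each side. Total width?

Adding margins, columns and gutters: 100 + 2114 + 390 = 2604 px.

2604 px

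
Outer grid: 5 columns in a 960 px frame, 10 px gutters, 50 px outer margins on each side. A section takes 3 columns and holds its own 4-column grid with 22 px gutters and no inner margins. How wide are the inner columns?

111.5 px

Outer content = 960 − 2·50 = 860 px.
5 columns + 4 gutters: 5c + 4·10 = 860.
5c = 860 − 40 = 820, so c = 164 px.
3 columns plus 2 gutters: 492 + 20 = 512 px.
4d + 3·22 = 512 → 4d = 446 → d = 111.5 px.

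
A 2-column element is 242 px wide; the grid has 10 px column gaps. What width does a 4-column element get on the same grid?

2 columns + 1 column gap: 2c + 1·10 = 242.
2c = 242 − 10 = 232, so c = 116 px.
4-column span = 4·116 + 3·10 = 494 px.

494 px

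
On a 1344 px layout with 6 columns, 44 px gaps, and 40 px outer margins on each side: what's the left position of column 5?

912 px

Subtract both margins: 1344 − 2·40 = 1264 px.
6c + 5·44 = 1264 → 6c = 1044 → c = 174 px.
Before column 5: the margin + 4 columns + 4 gaps.
Offset = 40 + 4·(174 + 44) = 40 + 872 = 912 px.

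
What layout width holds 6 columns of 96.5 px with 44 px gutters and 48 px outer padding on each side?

Adding margins, columns and gutters: 96 + 579 + 220 = 895 px.

895 px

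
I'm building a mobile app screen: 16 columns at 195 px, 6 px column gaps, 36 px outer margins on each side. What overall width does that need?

Frame = 2·36 + 16·195 + 15·6 = 72 + 3120 + 90 = 3282 px.

3282 px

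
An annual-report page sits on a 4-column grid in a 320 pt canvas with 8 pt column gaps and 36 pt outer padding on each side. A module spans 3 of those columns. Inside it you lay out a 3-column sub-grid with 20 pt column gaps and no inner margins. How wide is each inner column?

Subtract both margins: 320 − 2·36 = 248 pt.
248 − 3·8 = 224; ÷4 gives c = 56 pt.
Span of 3: 3·56 + 2·8 = 168 + 16 = 184 pt.
Subtracting 2 column gaps of 20 leaves 144 for 3 columns, so d = 48 pt.

48 pt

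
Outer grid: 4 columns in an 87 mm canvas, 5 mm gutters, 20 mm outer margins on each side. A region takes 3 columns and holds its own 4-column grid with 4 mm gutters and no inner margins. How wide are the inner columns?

5.5 mm

Take off 40 mm of margins, leaving 47 mm.
4c + 3·5 = 47 → 4c = 32 → c = 8 mm.
Span of 3: 3·8 + 2·5 = 24 + 10 = 34 mm.
34 − 3·4 = 22; ÷4 gives d = 5.5 mm.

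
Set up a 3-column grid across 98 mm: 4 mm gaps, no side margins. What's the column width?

30 mm

98 − 2·4 = 90; ÷3 gives c = 30 mm.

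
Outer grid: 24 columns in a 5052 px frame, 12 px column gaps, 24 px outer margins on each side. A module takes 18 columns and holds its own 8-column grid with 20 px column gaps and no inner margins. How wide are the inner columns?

451.25 px

Subtract both margins: 5052 − 2·24 = 5004 px.
24 columns + 23 column gaps: 24c + 23·12 = 5004.
24c = 5004 − 276 = 4728, so c = 197 px.
Span of 18: 18·197 + 17·12 = 3546 + 204 = 3750 px.
3750 − 7·20 = 3610; ÷8 gives d = 451.25 px.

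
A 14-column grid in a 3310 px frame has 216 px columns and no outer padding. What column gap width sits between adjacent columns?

22 px

14·216 + 13g = 3310 → 13g = 286 → g = 22 px.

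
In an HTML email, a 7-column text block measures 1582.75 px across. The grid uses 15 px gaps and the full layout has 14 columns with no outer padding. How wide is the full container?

Subtracting 6 gaps of 15 leaves 1492.75 for 7 columns, so c = 213.25 px.
Summing: 2985.5 + 195 = 3180.5 px.

3180.5 px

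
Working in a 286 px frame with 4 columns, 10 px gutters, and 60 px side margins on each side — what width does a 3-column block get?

122 px

Inside the margins: 286 − 120 = 166 px.
4c + 3·10 = 166 → 4c = 136 → c = 34 px.
Span of 3: 3·34 + 2·10 = 102 + 20 = 122 px.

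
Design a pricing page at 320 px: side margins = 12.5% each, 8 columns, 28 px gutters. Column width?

5.5 px

320 × (1 − 2·12.5%) = 320 × 75% = 240 px for the columns.
8c + 7·28 = 240 → 8c = 44 → c = 5.5 px.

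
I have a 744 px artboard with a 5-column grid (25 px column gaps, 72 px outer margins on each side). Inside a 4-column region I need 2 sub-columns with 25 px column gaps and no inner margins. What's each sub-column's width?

Inside the margins: 744 − 144 = 600 px.
Subtracting 4 column gaps of 25 leaves 500 for 5 columns, so c = 100 px.
4-column span = 4·100 + 3·25 = 475 px.
Subtracting 1 column gap of 25 leaves 450 for 2 columns, so d = 225 px.

225 px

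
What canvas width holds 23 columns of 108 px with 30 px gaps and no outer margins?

3144 px

Total width: 23·108 + 22·30 = 3144 px.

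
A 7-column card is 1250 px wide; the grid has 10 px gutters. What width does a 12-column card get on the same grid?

2150 px

Subtracting 6 gutters of 10 leaves 1190 for 7 columns, so c = 170 px.
Span of 12: 12·170 + 11·10 = 2040 + 110 = 2150 px.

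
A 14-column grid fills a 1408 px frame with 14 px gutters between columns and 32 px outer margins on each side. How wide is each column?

83 px

Inside the margins: 1408 − 64 = 1344 px.
14 columns + 13 gutters: 14c + 13·14 = 1344.
14c = 1344 − 182 = 1162, so c = 83 px.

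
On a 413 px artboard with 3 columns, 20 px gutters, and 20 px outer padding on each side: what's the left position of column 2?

151 px

Subtract both margins: 413 − 2·20 = 373 px.
3c + 2·20 = 373 → 3c = 333 → c = 111 px.
Column 2 starts at margin + 1·(column + gutter) = 20 + 1·131 = 151 px.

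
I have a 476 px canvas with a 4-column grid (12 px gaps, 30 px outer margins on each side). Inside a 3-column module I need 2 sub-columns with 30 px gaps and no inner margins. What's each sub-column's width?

Subtract both margins: 476 − 2·30 = 416 px.
416 − 3·12 = 380; ÷4 gives c = 95 px.
3-column span = 3·95 + 2·12 = 309 px.
Subtracting 1 gap of 30 leaves 279 for 2 columns, so d = 139.5 px.

139.5 px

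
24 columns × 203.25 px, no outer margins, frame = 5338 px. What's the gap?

Columns use 4878 px, leaving 460 px across 23 gaps = 20 px each.

20 px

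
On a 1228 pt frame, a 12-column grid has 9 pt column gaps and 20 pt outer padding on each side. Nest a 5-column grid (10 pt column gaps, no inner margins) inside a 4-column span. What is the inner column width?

70 pt

Outer content = 1228 − 2·20 = 1188 pt.
1188 − 11·9 = 1089; ÷12 gives c = 90.75 pt.
4 columns plus 3 column gaps: 363 + 27 = 390 pt.
5 columns + 4 column gaps: 5d + 4·10 = 390.
5d = 390 − 40 = 350, so d = 70 pt.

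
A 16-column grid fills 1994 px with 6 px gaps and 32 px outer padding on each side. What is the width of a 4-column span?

Subtract both margins: 1994 − 2·32 = 1930 px.
1930 − 15·6 = 1840; ÷16 gives c = 115 px.
Span of 4: 4·115 + 3·6 = 460 + 18 = 478 px.

478 px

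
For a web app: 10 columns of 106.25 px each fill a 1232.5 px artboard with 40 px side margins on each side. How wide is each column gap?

Content width = 1232.5 − 2·40 = 1152.5 px.
Columns use 1062.5 px, leaving 90 px across 9 column gaps = 10 px each.

10 px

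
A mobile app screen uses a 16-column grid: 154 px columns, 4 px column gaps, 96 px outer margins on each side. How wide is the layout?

2716 px

Total width: 2·96 + 16·154 + 15·4 = 2716 px.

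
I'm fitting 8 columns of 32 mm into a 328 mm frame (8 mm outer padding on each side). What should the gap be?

Subtract both margins: 328 − 2·8 = 312 mm.
8 columns take 8·32 = 256 mm; remaining 56 splits into 7 gaps.
g = 56 / 7 = 8 mm.

8 mm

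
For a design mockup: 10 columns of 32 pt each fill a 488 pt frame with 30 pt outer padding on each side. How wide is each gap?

12 pt

Content width = 488 − 2·30 = 428 pt.
Columns use 320 pt, leaving 108 pt across 9 gaps = 12 pt each.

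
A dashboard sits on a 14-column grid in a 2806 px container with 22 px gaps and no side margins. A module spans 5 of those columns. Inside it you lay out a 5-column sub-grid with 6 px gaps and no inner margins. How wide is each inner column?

192.8 px

2806 − 13·22 = 2520; ÷14 gives c = 180 px.
Span of 5: 5·180 + 4·22 = 900 + 88 = 988 px.
988 − 4·6 = 964; ÷5 gives d = 192.8 px.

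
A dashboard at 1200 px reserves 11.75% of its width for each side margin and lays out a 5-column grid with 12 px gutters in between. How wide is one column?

Margins: 11.75% × 1200 = 141 px each, so content = 1200 − 282 = 918 px.
5c + 4·12 = 918 → 5c = 870 → c = 174 px.

174 px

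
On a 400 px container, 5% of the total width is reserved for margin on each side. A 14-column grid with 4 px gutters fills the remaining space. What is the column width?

Each margin = 5% of 400 = 20 px; content = 400 − 2·20 = 360 px.
14 columns + 13 gutters: 14c + 13·4 = 360.
14c = 360 − 52 = 308, so c = 22 px.

22 px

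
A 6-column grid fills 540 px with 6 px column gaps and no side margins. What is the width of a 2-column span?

540 − 5·6 = 510; ÷6 gives c = 85 px.
Span of 2: 2·85 + 1·6 = 170 + 6 = 176 px.

176 px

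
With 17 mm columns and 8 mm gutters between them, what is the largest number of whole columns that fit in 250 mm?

10 columns

Each extra column adds 17 + 8 = 25 mm.
(250 + 8) / 25 = 10.32, so 10 columns fit.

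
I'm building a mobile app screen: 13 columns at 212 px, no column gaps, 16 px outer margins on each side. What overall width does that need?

Canvas = 2·16 + 13·212 = 32 + 2756 = 2788 px.

2788 px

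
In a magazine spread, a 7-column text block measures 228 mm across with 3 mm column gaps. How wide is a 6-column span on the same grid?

228 − 6·3 = 210; ÷7 gives c = 30 mm.
Span of 6: 6·30 + 5·3 = 180 + 15 = 195 mm.

195 mm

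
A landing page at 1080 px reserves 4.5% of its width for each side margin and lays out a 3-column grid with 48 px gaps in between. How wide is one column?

Each margin = 4.5% of 1080 = 48.6 px; content = 1080 − 2·48.6 = 982.8 px.
3c + 2·48 = 982.8 → 3c = 886.8 → c = 295.6 px.

295.6 px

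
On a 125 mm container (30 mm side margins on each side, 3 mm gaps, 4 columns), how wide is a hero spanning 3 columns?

48 mm

Take off 60 mm of margins, leaving 65 mm.
4 columns + 3 gaps: 4c + 3·3 = 65.
4c = 65 − 9 = 56, so c = 14 mm.
Span of 3: 3·14 + 2·3 = 42 + 6 = 48 mm.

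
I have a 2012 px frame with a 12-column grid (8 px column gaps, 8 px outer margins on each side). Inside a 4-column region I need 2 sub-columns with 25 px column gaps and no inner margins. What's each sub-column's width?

Take off 16 px of margins, leaving 1996 px.
12 columns + 11 column gaps: 12c + 11·8 = 1996.
12c = 1996 − 88 = 1908, so c = 159 px.
Span of 4: 4·159 + 3·8 = 636 + 24 = 660 px.
Subtracting 1 column gap of 25 leaves 635 for 2 columns, so d = 317.5 px.

317.5 px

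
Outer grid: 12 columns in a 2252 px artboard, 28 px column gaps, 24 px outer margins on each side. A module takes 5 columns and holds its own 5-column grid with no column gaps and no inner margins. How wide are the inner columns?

Outer content = 2252 − 2·24 = 2204 px.
2204 − 11·28 = 1896; ÷12 gives c = 158 px.
Span of 5: 5·158 + 4·28 = 790 + 112 = 902 px.
902 / 5 = 180.4 px per column.

180.4 px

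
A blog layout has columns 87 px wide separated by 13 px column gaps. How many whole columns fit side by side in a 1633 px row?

Each extra column adds 87 + 13 = 100 px.
(1633 + 13) / 100 = 16.46, so 16 columns fit.

16 columns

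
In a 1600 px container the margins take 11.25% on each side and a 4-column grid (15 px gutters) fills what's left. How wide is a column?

298.75 px

Each margin = 11.25% of 1600 = 180 px; content = 1600 − 2·180 = 1240 px.
Subtracting 3 gutters of 15 leaves 1195 for 4 columns, so c = 298.75 px.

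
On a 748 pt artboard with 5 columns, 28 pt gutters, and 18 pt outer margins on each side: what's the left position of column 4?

462 pt

Take off 36 pt of margins, leaving 712 pt.
5 columns + 4 gutters: 5c + 4·28 = 712.
5c = 712 − 112 = 600, so c = 120 pt.
Before column 4: the margin + 3 columns + 3 gutters.
Offset = 18 + 3·(120 + 28) = 18 + 444 = 462 pt.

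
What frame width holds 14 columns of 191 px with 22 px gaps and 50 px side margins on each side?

3060 px

Frame = 2·50 + 14·191 + 13·22 = 100 + 2674 + 286 = 3060 px.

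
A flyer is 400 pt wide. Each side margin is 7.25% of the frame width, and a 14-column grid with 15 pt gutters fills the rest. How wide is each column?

Margins: 7.25% × 400 = 29 pt each, so content = 400 − 58 = 342 pt.
14c + 13·15 = 342 → 14c = 147 → c = 10.5 pt.

10.5 pt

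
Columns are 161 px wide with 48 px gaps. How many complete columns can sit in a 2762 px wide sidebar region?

13 columns

k columns need k·161 + (k−1)·48 = k·209 − 48.
k·209 − 48 ≤ 2762 → k ≤ 2810 / 209 ≈ 13.44, so k = 13.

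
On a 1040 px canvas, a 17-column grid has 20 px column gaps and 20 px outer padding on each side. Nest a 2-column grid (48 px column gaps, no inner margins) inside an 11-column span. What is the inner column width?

Inside the margins: 1040 − 40 = 1000 px.
Subtracting 16 column gaps of 20 leaves 680 for 17 columns, so c = 40 px.
11 columns plus 10 column gaps: 440 + 200 = 640 px.
2 columns + 1 column gap: 2d + 1·48 = 640.
2d = 640 − 48 = 592, so d = 296 px.

296 px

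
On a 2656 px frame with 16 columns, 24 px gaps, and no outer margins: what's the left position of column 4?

Subtracting 15 gaps of 24 leaves 2296 for 16 columns, so c = 143.5 px.
No margin, so column 4 starts at 3·(column + gutter) = 3·167.5 = 502.5 px.

502.5 px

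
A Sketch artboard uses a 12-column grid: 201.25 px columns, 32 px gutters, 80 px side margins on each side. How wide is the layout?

2927 px

Total width: 2·80 + 12·201.25 + 11·32 = 2927 px.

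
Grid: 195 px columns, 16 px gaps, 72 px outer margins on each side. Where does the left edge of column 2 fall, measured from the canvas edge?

283 px

Before column 2: the margin + 1 column + 1 gap.
Offset = 72 + 1·(195 + 16) = 72 + 211 = 283 px.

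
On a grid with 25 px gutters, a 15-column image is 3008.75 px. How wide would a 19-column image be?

Subtracting 14 gutters of 25 leaves 2658.75 for 15 columns, so c = 177.25 px.
19-column span = 19·177.25 + 18·25 = 3817.75 px.

3817.75 px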